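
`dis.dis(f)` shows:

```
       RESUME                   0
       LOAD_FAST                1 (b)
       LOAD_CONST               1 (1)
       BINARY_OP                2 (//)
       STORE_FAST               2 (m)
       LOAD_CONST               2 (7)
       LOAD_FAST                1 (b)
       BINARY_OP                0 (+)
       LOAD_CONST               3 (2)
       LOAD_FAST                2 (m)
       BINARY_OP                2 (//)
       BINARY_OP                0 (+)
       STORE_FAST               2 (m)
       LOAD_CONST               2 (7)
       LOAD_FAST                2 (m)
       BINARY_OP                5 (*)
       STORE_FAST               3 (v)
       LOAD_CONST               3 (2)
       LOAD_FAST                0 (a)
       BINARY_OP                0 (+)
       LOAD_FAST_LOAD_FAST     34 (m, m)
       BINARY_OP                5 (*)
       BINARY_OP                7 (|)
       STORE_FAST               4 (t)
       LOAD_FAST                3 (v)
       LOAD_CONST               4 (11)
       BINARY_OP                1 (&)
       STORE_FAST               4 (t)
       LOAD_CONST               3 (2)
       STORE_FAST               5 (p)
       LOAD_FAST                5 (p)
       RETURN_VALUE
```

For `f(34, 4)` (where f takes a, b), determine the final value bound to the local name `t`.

LOAD_FAST b → push 4. Stack: [4]
LOAD_CONST → push 1. Stack: [4, 1]
BINARY_OP // → 4 // 1 = 4. Stack: [4]
STORE_FAST m → m=4. Stack: []
LOAD_CONST → push 7. Stack: [7]
LOAD_FAST b → push 4. Stack: [7, 4]
BINARY_OP + → 7 + 4 = 11. Stack: [11]
LOAD_CONST → push 2. Stack: [11, 2]
LOAD_FAST m → push 4. Stack: [11, 2, 4]
BINARY_OP // → 2 // 4 = 0. Stack: [11, 0]
BINARY_OP + → 11 + 0 = 11. Stack: [11]
STORE_FAST m → m=11. Stack: []
LOAD_CONST → push 7. Stack: [7]
LOAD_FAST m → push 11. Stack: [7, 11]
BINARY_OP * → 7 * 11 = 77. Stack: [77]
STORE_FAST v → v=77. Stack: []
LOAD_CONST → push 2. Stack: [2]
LOAD_FAST a → push 34. Stack: [2, 34]
BINARY_OP + → 2 + 34 = 36. Stack: [36]
LOAD_FAST_LOAD_FAST m,m → push 11,11. Stack: [36, 11, 11]
BINARY_OP * → 11 * 11 = 121. Stack: [36, 121]
BINARY_OP | → 36 | 121 = 125. Stack: [125]
STORE_FAST t → t=125. Stack: []
LOAD_FAST v → push 77. Stack: [77]
LOAD_CONST → push 11. Stack: [77, 11]
BINARY_OP & → 77 & 11 = 9. Stack: [9]
STORE_FAST t → t=9. Stack: []
LOAD_CONST → push 2. Stack: [2]
STORE_FAST p → p=2. Stack: []
LOAD_FAST p → push 2. Stack: [2]
RETURN_VALUE → return 2.

9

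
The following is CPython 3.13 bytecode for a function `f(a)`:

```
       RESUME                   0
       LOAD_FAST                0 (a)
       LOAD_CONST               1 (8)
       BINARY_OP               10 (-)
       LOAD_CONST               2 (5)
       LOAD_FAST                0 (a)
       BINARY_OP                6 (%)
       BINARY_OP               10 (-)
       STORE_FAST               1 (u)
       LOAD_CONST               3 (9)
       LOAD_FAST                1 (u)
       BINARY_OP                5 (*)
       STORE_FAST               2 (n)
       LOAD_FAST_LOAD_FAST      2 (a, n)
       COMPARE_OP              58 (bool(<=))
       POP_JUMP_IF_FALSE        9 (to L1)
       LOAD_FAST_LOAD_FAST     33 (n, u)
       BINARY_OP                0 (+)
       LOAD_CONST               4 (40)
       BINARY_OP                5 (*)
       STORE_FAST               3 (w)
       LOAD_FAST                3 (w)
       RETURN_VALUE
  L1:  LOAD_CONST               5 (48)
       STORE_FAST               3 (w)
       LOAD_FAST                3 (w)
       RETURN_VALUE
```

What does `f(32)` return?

LOAD_FAST a → push 32. Stack: [32]
LOAD_CONST → push 8. Stack: [32, 8]
BINARY_OP - → 32 - 8 = 24. Stack: [24]
LOAD_CONST → push 5. Stack: [24, 5]
LOAD_FAST a → push 32. Stack: [24, 5, 32]
BINARY_OP % → 5 % 32 = 5. Stack: [24, 5]
BINARY_OP - → 24 - 5 = 19. Stack: [19]
STORE_FAST u → u=19. Stack: []
LOAD_CONST → push 9. Stack: [9]
LOAD_FAST u → push 19. Stack: [9, 19]
BINARY_OP * → 9 * 19 = 171. Stack: [171]
STORE_FAST n → n=171. Stack: []
LOAD_FAST_LOAD_FAST a,n → push 32,171. Stack: [32, 171]
COMPARE_OP bool(<=) → 32 vs 171 = True. Stack: [True]
POP_JUMP_IF_FALSE → pop True; no jump. Stack: []
LOAD_FAST_LOAD_FAST n,u → push 171,19. Stack: [171, 19]
BINARY_OP + → 171 + 19 = 190. Stack: [190]
LOAD_CONST → push 40. Stack: [190, 40]
BINARY_OP * → 190 * 40 = 7600. Stack: [7600]
STORE_FAST w → w=7600. Stack: []
LOAD_FAST w → push 7600. Stack: [7600]
RETURN_VALUE → return 7600.

7600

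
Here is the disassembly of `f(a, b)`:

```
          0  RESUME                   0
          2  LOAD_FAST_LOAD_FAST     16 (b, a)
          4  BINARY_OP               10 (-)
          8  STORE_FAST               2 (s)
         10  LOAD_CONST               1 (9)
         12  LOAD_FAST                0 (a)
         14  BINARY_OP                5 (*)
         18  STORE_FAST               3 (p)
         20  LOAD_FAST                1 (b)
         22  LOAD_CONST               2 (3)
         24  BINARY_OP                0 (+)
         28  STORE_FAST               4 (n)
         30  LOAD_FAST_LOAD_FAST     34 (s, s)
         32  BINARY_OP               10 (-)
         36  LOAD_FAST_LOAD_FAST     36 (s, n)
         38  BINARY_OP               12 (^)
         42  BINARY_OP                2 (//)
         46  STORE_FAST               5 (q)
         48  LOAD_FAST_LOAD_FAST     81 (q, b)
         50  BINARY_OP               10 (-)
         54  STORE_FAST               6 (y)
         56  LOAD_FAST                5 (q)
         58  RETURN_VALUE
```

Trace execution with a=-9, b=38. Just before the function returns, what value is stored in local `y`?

-38

LOAD_FAST_LOAD_FAST b,a → push 38,-9. Stack: [38, -9]
BINARY_OP - → 38 - -9 = 47. Stack: [47]
STORE_FAST s → s=47. Stack: []
LOAD_CONST → push 9. Stack: [9]
LOAD_FAST a → push -9. Stack: [9, -9]
BINARY_OP * → 9 * -9 = -81. Stack: [-81]
STORE_FAST p → p=-81. Stack: []
LOAD_FAST b → push 38. Stack: [38]
LOAD_CONST → push 3. Stack: [38, 3]
BINARY_OP + → 38 + 3 = 41. Stack: [41]
STORE_FAST n → n=41. Stack: []
LOAD_FAST_LOAD_FAST s,s → push 47,47. Stack: [47, 47]
BINARY_OP - → 47 - 47 = 0. Stack: [0]
LOAD_FAST_LOAD_FAST s,n → push 47,41. Stack: [0, 47, 41]
BINARY_OP ^ → 47 ^ 41 = 6. Stack: [0, 6]
BINARY_OP // → 0 // 6 = 0. Stack: [0]
STORE_FAST q → q=0. Stack: []
LOAD_FAST_LOAD_FAST q,b → push 0,38. Stack: [0, 38]
BINARY_OP - → 0 - 38 = -38. Stack: [-38]
STORE_FAST y → y=-38. Stack: []
LOAD_FAST q → push 0. Stack: [0]
RETURN_VALUE → return 0.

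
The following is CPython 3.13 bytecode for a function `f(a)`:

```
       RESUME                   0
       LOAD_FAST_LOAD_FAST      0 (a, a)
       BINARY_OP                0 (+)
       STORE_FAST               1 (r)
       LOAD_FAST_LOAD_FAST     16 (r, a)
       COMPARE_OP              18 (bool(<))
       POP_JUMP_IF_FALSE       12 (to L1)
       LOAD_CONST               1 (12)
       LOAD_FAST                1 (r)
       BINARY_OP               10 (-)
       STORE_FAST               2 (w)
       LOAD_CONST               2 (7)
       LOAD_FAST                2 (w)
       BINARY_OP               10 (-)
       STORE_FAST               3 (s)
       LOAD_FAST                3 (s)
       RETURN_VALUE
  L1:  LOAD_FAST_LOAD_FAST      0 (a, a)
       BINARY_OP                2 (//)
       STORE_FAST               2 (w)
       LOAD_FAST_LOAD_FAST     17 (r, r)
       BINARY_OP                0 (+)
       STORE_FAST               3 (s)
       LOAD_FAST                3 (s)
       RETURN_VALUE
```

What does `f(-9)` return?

-23

LOAD_FAST_LOAD_FAST a,a → push -9,-9. Stack: [-9, -9]
BINARY_OP + → -9 + -9 = -18. Stack: [-18]
STORE_FAST r → r=-18. Stack: []
LOAD_FAST_LOAD_FAST r,a → push -18,-9. Stack: [-18, -9]
COMPARE_OP bool(<) → -18 vs -9 = True. Stack: [True]
POP_JUMP_IF_FALSE → pop True; no jump. Stack: []
LOAD_CONST → push 12. Stack: [12]
LOAD_FAST r → push -18. Stack: [12, -18]
BINARY_OP - → 12 - -18 = 30. Stack: [30]
STORE_FAST w → w=30. Stack: []
LOAD_CONST → push 7. Stack: [7]
LOAD_FAST w → push 30. Stack: [7, 30]
BINARY_OP - → 7 - 30 = -23. Stack: [-23]
STORE_FAST s → s=-23. Stack: []
LOAD_FAST s → push -23. Stack: [-23]
RETURN_VALUE → return -23.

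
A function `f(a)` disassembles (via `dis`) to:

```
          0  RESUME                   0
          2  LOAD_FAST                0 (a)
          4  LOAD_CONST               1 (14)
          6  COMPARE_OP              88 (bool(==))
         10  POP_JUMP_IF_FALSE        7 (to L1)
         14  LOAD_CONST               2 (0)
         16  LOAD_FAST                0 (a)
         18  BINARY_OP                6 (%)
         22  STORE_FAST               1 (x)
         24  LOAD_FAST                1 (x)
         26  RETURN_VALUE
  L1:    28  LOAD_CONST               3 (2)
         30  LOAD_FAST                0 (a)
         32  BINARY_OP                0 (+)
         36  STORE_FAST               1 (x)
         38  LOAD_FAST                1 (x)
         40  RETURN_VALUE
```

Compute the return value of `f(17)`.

LOAD_FAST a → push 17. Stack: [17]
LOAD_CONST → push 14. Stack: [17, 14]
COMPARE_OP bool(==) → 17 vs 14 = False. Stack: [False]
POP_JUMP_IF_FALSE → pop False; jump. Stack: []
LOAD_CONST → push 2. Stack: [2]
LOAD_FAST a → push 17. Stack: [2, 17]
BINARY_OP + → 2 + 17 = 19. Stack: [19]
STORE_FAST x → x=19. Stack: []
LOAD_FAST x → push 19. Stack: [19]
RETURN_VALUE → return 19.

19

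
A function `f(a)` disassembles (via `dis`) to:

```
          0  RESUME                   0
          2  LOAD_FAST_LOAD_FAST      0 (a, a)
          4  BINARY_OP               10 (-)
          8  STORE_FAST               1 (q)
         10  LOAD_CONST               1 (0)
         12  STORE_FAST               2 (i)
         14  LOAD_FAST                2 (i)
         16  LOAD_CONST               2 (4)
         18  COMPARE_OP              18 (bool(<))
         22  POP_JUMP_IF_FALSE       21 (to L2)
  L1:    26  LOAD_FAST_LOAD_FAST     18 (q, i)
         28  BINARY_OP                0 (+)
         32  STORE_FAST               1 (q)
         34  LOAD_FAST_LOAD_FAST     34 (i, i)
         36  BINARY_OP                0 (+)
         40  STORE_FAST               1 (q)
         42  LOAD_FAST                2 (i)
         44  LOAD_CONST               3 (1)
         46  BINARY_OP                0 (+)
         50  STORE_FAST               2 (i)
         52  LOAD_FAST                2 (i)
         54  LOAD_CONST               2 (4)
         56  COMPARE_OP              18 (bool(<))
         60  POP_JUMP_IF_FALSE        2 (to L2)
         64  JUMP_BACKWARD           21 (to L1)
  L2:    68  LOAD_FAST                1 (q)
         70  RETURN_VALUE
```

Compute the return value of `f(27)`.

LOAD_FAST_LOAD_FAST a,a → push 27,27
BINARY_OP - → 27 - 27 = 0
STORE_FAST q → q=0
LOAD_CONST → push 0
STORE_FAST i → i=0
LOAD_FAST i → push 0
LOAD_CONST → push 4
COMPARE_OP bool(<) → 0 vs 4 = True
POP_JUMP_IF_FALSE → pop True; no jump
LOAD_FAST_LOAD_FAST q,i → push 0,0
BINARY_OP + → 0 + 0 = 0
STORE_FAST q → q=0
LOAD_FAST_LOAD_FAST i,i → push 0,0
BINARY_OP + → 0 + 0 = 0
STORE_FAST q → q=0
LOAD_FAST i → push 0
LOAD_CONST → push 1
BINARY_OP + → 0 + 1 = 1
STORE_FAST i → i=1
LOAD_FAST i → push 1
LOAD_CONST → push 4
COMPARE_OP bool(<) → 1 vs 4 = True
POP_JUMP_IF_FALSE → pop True; no jump
LOAD_FAST_LOAD_FAST q,i → push 0,1
BINARY_OP + → 0 + 1 = 1
STORE_FAST q → q=1
LOAD_FAST_LOAD_FAST i,i → push 1,1
BINARY_OP + → 1 + 1 = 2
STORE_FAST q → q=2
LOAD_FAST i → push 1
LOAD_CONST → push 1
BINARY_OP + → 1 + 1 = 2
STORE_FAST i → i=2
LOAD_FAST i → push 2
LOAD_CONST → push 4
COMPARE_OP bool(<) → 2 vs 4 = True
POP_JUMP_IF_FALSE → pop True; no jump
LOAD_FAST_LOAD_FAST q,i → push 2,2
BINARY_OP + → 2 + 2 = 4
STORE_FAST q → q=4
LOAD_FAST_LOAD_FAST i,i → push 2,2
BINARY_OP + → 2 + 2 = 4
STORE_FAST q → q=4
LOAD_FAST i → push 2
LOAD_CONST → push 1
BINARY_OP + → 2 + 1 = 3
STORE_FAST i → i=3
LOAD_FAST i → push 3
LOAD_CONST → push 4
COMPARE_OP bool(<) → 3 vs 4 = True
POP_JUMP_IF_FALSE → pop True; no jump
LOAD_FAST_LOAD_FAST q,i → push 4,3
BINARY_OP + → 4 + 3 = 7
STORE_FAST q → q=7
LOAD_FAST_LOAD_FAST i,i → push 3,3
BINARY_OP + → 3 + 3 = 6
STORE_FAST q → q=6
LOAD_FAST i → push 3
LOAD_CONST → push 1
BINARY_OP + → 3 + 1 = 4
STORE_FAST i → i=4
LOAD_FAST i → push 4
LOAD_CONST → push 4
COMPARE_OP bool(<) → 4 vs 4 = False
POP_JUMP_IF_FALSE → pop False; jump
LOAD_FAST q → push 6
RETURN_VALUE → return 6.

6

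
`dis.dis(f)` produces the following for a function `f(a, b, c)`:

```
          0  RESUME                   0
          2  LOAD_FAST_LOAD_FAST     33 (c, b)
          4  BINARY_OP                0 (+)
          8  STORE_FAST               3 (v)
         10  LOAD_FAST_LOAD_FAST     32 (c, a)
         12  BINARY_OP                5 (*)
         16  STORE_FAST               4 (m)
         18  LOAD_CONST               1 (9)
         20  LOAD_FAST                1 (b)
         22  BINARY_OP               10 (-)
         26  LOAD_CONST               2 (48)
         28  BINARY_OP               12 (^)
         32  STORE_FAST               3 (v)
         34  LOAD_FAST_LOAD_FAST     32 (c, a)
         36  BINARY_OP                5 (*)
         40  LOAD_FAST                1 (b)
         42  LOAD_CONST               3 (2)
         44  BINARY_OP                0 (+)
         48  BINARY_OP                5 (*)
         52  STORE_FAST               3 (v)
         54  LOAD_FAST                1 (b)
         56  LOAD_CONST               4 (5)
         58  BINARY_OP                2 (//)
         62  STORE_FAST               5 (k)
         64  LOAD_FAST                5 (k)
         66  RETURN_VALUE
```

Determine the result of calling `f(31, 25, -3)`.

5

LOAD_FAST_LOAD_FAST c,b → push -3,25. Stack: [-3, 25]
BINARY_OP + → -3 + 25 = 22. Stack: [22]
STORE_FAST v → v=22. Stack: []
LOAD_FAST_LOAD_FAST c,a → push -3,31. Stack: [-3, 31]
BINARY_OP * → -3 * 31 = -93. Stack: [-93]
STORE_FAST m → m=-93. Stack: []
LOAD_CONST → push 9. Stack: [9]
LOAD_FAST b → push 25. Stack: [9, 25]
BINARY_OP - → 9 - 25 = -16. Stack: [-16]
LOAD_CONST → push 48. Stack: [-16, 48]
BINARY_OP ^ → -16 ^ 48 = -64. Stack: [-64]
STORE_FAST v → v=-64. Stack: []
LOAD_FAST_LOAD_FAST c,a → push -3,31. Stack: [-3, 31]
BINARY_OP * → -3 * 31 = -93. Stack: [-93]
LOAD_FAST b → push 25. Stack: [-93, 25]
LOAD_CONST → push 2. Stack: [-93, 25, 2]
BINARY_OP + → 25 + 2 = 27. Stack: [-93, 27]
BINARY_OP * → -93 * 27 = -2511. Stack: [-2511]
STORE_FAST v → v=-2511. Stack: []
LOAD_FAST b → push 25. Stack: [25]
LOAD_CONST → push 5. Stack: [25, 5]
BINARY_OP // → 25 // 5 = 5. Stack: [5]
STORE_FAST k → k=5. Stack: []
LOAD_FAST k → push 5. Stack: [5]
RETURN_VALUE → return 5.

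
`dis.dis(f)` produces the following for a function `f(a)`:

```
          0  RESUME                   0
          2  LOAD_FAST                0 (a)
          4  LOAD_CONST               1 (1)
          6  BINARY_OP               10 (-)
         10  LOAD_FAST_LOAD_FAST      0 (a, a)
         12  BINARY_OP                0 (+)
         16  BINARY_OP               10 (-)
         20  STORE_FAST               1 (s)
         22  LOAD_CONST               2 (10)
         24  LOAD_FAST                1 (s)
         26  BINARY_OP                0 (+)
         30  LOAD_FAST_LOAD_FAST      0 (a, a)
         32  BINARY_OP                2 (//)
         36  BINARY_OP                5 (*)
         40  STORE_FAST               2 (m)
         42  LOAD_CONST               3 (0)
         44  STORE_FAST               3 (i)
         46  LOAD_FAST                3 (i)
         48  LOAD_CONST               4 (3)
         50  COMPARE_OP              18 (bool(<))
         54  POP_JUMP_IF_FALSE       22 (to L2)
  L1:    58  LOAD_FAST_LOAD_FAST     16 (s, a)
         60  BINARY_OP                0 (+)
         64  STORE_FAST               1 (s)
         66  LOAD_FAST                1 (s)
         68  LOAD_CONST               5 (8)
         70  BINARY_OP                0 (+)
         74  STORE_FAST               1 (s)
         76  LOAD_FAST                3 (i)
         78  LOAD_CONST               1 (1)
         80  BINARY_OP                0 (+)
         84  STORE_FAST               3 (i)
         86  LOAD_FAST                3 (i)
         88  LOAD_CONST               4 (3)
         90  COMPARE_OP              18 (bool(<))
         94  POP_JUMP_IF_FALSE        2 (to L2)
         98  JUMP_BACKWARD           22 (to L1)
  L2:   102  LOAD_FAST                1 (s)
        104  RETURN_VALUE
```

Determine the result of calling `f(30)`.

LOAD_FAST a → push 30
LOAD_CONST → push 1
BINARY_OP - → 30 - 1 = 29
LOAD_FAST_LOAD_FAST a,a → push 30,30
BINARY_OP + → 30 + 30 = 60
BINARY_OP - → 29 - 60 = -31
STORE_FAST s → s=-31
LOAD_CONST → push 10
LOAD_FAST s → push -31
BINARY_OP + → 10 + -31 = -21
LOAD_FAST_LOAD_FAST a,a → push 30,30
BINARY_OP // → 30 // 30 = 1
BINARY_OP * → -21 * 1 = -21
STORE_FAST m → m=-21
LOAD_CONST → push 0
STORE_FAST i → i=0
LOAD_FAST i → push 0
LOAD_CONST → push 3
COMPARE_OP bool(<) → 0 vs 3 = True
POP_JUMP_IF_FALSE → pop True; no jump
LOAD_FAST_LOAD_FAST s,a → push -31,30
BINARY_OP + → -31 + 30 = -1
STORE_FAST s → s=-1
LOAD_FAST s → push -1
LOAD_CONST → push 8
BINARY_OP + → -1 + 8 = 7
STORE_FAST s → s=7
LOAD_FAST i → push 0
LOAD_CONST → push 1
BINARY_OP + → 0 + 1 = 1
STORE_FAST i → i=1
LOAD_FAST i → push 1
LOAD_CONST → push 3
COMPARE_OP bool(<) → 1 vs 3 = True
POP_JUMP_IF_FALSE → pop True; no jump
LOAD_FAST_LOAD_FAST s,a → push 7,30
BINARY_OP + → 7 + 30 = 37
STORE_FAST s → s=37
LOAD_FAST s → push 37
LOAD_CONST → push 8
BINARY_OP + → 37 + 8 = 45
STORE_FAST s → s=45
LOAD_FAST i → push 1
LOAD_CONST → push 1
BINARY_OP + → 1 + 1 = 2
STORE_FAST i → i=2
LOAD_FAST i → push 2
LOAD_CONST → push 3
COMPARE_OP bool(<) → 2 vs 3 = True
POP_JUMP_IF_FALSE → pop True; no jump
LOAD_FAST_LOAD_FAST s,a → push 45,30
BINARY_OP + → 45 + 30 = 75
STORE_FAST s → s=75
LOAD_FAST s → push 75
LOAD_CONST → push 8
BINARY_OP + → 75 + 8 = 83
STORE_FAST s → s=83
LOAD_FAST i → push 2
LOAD_CONST → push 1
BINARY_OP + → 2 + 1 = 3
STORE_FAST i → i=3
LOAD_FAST i → push 3
LOAD_CONST → push 3
COMPARE_OP bool(<) → 3 vs 3 = False
POP_JUMP_IF_FALSE → pop False; jump
LOAD_FAST s → push 83
RETURN_VALUE → return 83.

83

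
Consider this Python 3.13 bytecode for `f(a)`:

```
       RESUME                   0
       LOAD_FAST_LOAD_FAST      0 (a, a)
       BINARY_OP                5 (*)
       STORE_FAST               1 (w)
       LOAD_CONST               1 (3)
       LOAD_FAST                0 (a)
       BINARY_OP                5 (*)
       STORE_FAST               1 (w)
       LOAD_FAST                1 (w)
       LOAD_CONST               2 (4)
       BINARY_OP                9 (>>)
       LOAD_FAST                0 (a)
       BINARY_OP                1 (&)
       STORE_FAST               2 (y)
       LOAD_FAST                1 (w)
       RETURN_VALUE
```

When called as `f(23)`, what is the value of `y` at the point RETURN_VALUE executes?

LOAD_FAST_LOAD_FAST a,a → push 23,23. Stack: [23, 23]
BINARY_OP * → 23 * 23 = 529. Stack: [529]
STORE_FAST w → w=529. Stack: []
LOAD_CONST → push 3. Stack: [3]
LOAD_FAST a → push 23. Stack: [3, 23]
BINARY_OP * → 3 * 23 = 69. Stack: [69]
STORE_FAST w → w=69. Stack: []
LOAD_FAST w → push 69. Stack: [69]
LOAD_CONST → push 4. Stack: [69, 4]
BINARY_OP >> → 69 >> 4 = 4. Stack: [4]
LOAD_FAST a → push 23. Stack: [4, 23]
BINARY_OP & → 4 & 23 = 4. Stack: [4]
STORE_FAST y → y=4. Stack: []
LOAD_FAST w → push 69. Stack: [69]
RETURN_VALUE → return 69.

4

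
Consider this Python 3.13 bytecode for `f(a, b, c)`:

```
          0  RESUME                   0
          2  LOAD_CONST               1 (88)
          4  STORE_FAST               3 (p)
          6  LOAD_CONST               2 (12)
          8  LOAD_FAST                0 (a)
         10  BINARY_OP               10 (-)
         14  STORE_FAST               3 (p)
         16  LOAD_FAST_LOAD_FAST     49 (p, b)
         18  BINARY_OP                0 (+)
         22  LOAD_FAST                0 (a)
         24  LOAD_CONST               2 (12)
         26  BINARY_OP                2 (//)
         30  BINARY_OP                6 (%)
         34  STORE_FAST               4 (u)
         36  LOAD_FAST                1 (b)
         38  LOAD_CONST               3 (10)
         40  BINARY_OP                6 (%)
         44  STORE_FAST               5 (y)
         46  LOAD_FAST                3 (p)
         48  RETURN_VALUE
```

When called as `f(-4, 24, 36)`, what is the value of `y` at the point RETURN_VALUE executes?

LOAD_CONST → push 88. Stack: [88]
STORE_FAST p → p=88. Stack: []
LOAD_CONST → push 12. Stack: [12]
LOAD_FAST a → push -4. Stack: [12, -4]
BINARY_OP - → 12 - -4 = 16. Stack: [16]
STORE_FAST p → p=16. Stack: []
LOAD_FAST_LOAD_FAST p,b → push 16,24. Stack: [16, 24]
BINARY_OP + → 16 + 24 = 40. Stack: [40]
LOAD_FAST a → push -4. Stack: [40, -4]
LOAD_CONST → push 12. Stack: [40, -4, 12]
BINARY_OP // → -4 // 12 = -1. Stack: [40, -1]
BINARY_OP % → 40 % -1 = 0. Stack: [0]
STORE_FAST u → u=0. Stack: []
LOAD_FAST b → push 24. Stack: [24]
LOAD_CONST → push 10. Stack: [24, 10]
BINARY_OP % → 24 % 10 = 4. Stack: [4]
STORE_FAST y → y=4. Stack: []
LOAD_FAST p → push 16. Stack: [16]
RETURN_VALUE → return 16.

4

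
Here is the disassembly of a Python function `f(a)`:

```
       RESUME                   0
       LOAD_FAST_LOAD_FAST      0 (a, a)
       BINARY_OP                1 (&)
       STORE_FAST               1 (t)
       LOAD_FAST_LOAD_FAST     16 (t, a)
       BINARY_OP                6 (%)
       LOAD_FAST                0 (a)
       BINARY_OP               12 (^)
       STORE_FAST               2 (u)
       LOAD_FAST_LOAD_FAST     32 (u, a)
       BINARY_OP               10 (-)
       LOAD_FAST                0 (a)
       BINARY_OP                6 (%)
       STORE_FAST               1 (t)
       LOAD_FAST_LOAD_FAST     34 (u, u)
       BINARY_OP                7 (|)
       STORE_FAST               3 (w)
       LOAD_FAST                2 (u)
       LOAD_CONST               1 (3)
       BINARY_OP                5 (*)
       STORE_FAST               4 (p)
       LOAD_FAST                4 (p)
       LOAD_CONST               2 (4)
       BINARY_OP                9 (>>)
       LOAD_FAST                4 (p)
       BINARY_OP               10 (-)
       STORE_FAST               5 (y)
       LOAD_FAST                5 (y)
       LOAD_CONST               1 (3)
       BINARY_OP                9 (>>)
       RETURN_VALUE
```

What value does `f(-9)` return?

3

LOAD_FAST_LOAD_FAST a,a → push -9,-9. Stack: [-9, -9]
BINARY_OP & → -9 & -9 = -9. Stack: [-9]
STORE_FAST t → t=-9. Stack: []
LOAD_FAST_LOAD_FAST t,a → push -9,-9. Stack: [-9, -9]
BINARY_OP % → -9 % -9 = 0. Stack: [0]
LOAD_FAST a → push -9. Stack: [0, -9]
BINARY_OP ^ → 0 ^ -9 = -9. Stack: [-9]
STORE_FAST u → u=-9. Stack: []
LOAD_FAST_LOAD_FAST u,a → push -9,-9. Stack: [-9, -9]
BINARY_OP - → -9 - -9 = 0. Stack: [0]
LOAD_FAST a → push -9. Stack: [0, -9]
BINARY_OP % → 0 % -9 = 0. Stack: [0]
STORE_FAST t → t=0. Stack: []
LOAD_FAST_LOAD_FAST u,u → push -9,-9. Stack: [-9, -9]
BINARY_OP | → -9 | -9 = -9. Stack: [-9]
STORE_FAST w → w=-9. Stack: []
LOAD_FAST u → push -9. Stack: [-9]
LOAD_CONST → push 3. Stack: [-9, 3]
BINARY_OP * → -9 * 3 = -27. Stack: [-27]
STORE_FAST p → p=-27. Stack: []
LOAD_FAST p → push -27. Stack: [-27]
LOAD_CONST → push 4. Stack: [-27, 4]
BINARY_OP >> → -27 >> 4 = -2. Stack: [-2]
LOAD_FAST p → push -27. Stack: [-2, -27]
BINARY_OP - → -2 - -27 = 25. Stack: [25]
STORE_FAST y → y=25. Stack: []
LOAD_FAST y → push 25. Stack: [25]
LOAD_CONST → push 3. Stack: [25, 3]
BINARY_OP >> → 25 >> 3 = 3. Stack: [3]
RETURN_VALUE → return 3.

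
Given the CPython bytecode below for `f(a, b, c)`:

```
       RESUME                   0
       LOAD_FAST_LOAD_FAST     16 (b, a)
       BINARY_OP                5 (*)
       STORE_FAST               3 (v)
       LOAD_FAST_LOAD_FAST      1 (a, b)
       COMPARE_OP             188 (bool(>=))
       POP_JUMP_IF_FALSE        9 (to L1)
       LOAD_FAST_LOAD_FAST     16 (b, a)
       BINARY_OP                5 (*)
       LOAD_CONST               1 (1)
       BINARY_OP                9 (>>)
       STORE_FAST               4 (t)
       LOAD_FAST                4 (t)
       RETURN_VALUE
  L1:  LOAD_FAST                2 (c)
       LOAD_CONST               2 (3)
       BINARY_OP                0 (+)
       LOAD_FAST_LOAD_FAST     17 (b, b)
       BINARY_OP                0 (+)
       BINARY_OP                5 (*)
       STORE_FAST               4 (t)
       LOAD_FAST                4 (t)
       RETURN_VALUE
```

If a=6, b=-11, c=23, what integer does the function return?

LOAD_FAST_LOAD_FAST b,a → push -11,6. Stack: [-11, 6]
BINARY_OP * → -11 * 6 = -66. Stack: [-66]
STORE_FAST v → v=-66. Stack: []
LOAD_FAST_LOAD_FAST a,b → push 6,-11. Stack: [6, -11]
COMPARE_OP bool(>=) → 6 vs -11 = True. Stack: [True]
POP_JUMP_IF_FALSE → pop True; no jump. Stack: []
LOAD_FAST_LOAD_FAST b,a → push -11,6. Stack: [-11, 6]
BINARY_OP * → -11 * 6 = -66. Stack: [-66]
LOAD_CONST → push 1. Stack: [-66, 1]
BINARY_OP >> → -66 >> 1 = -33. Stack: [-33]
STORE_FAST t → t=-33. Stack: []
LOAD_FAST t → push -33. Stack: [-33]
RETURN_VALUE → return -33.

-33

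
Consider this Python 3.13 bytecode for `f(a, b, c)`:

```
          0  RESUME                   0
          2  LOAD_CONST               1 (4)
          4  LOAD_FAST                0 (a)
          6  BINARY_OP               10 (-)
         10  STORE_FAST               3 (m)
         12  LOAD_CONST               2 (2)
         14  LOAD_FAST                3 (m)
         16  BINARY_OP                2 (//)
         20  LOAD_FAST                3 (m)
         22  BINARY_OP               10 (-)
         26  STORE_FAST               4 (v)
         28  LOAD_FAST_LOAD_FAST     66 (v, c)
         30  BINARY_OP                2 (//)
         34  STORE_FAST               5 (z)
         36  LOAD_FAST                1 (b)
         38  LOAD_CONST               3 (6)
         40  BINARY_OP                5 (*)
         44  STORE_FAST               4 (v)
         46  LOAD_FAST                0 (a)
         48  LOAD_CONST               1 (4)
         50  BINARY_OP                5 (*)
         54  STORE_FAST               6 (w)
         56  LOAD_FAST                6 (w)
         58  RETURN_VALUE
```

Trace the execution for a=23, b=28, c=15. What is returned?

92

LOAD_CONST → push 4. Stack: [4]
LOAD_FAST a → push 23. Stack: [4, 23]
BINARY_OP - → 4 - 23 = -19. Stack: [-19]
STORE_FAST m → m=-19. Stack: []
LOAD_CONST → push 2. Stack: [2]
LOAD_FAST m → push -19. Stack: [2, -19]
BINARY_OP // → 2 // -19 = -1. Stack: [-1]
LOAD_FAST m → push -19. Stack: [-1, -19]
BINARY_OP - → -1 - -19 = 18. Stack: [18]
STORE_FAST v → v=18. Stack: []
LOAD_FAST_LOAD_FAST v,c → push 18,15. Stack: [18, 15]
BINARY_OP // → 18 // 15 = 1. Stack: [1]
STORE_FAST z → z=1. Stack: []
LOAD_FAST b → push 28. Stack: [28]
LOAD_CONST → push 6. Stack: [28, 6]
BINARY_OP * → 28 * 6 = 168. Stack: [168]
STORE_FAST v → v=168. Stack: []
LOAD_FAST a → push 23. Stack: [23]
LOAD_CONST → push 4. Stack: [23, 4]
BINARY_OP * → 23 * 4 = 92. Stack: [92]
STORE_FAST w → w=92. Stack: []
LOAD_FAST w → push 92. Stack: [92]
RETURN_VALUE → return 92.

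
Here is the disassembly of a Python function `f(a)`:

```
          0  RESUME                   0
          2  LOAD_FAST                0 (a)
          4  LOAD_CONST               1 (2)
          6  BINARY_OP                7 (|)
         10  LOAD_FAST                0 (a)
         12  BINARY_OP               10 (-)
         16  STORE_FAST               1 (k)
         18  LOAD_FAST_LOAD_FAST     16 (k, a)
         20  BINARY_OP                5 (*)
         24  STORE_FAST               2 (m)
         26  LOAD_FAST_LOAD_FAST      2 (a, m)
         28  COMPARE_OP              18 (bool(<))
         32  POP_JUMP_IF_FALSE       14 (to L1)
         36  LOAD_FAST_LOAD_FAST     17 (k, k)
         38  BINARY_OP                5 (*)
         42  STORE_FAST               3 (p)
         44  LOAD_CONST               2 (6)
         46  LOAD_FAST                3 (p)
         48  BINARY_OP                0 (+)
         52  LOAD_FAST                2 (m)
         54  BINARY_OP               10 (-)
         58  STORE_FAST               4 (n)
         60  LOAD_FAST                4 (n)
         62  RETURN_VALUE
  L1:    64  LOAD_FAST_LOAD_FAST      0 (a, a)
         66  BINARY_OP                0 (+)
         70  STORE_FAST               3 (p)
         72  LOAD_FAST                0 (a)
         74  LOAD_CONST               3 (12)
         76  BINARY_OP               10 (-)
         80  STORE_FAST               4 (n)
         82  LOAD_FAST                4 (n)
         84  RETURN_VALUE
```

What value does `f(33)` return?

-56

LOAD_FAST a → push 33. Stack: [33]
LOAD_CONST → push 2. Stack: [33, 2]
BINARY_OP | → 33 | 2 = 35. Stack: [35]
LOAD_FAST a → push 33. Stack: [35, 33]
BINARY_OP - → 35 - 33 = 2. Stack: [2]
STORE_FAST k → k=2. Stack: []
LOAD_FAST_LOAD_FAST k,a → push 2,33. Stack: [2, 33]
BINARY_OP * → 2 * 33 = 66. Stack: [66]
STORE_FAST m → m=66. Stack: []
LOAD_FAST_LOAD_FAST a,m → push 33,66. Stack: [33, 66]
COMPARE_OP bool(<) → 33 vs 66 = True. Stack: [True]
POP_JUMP_IF_FALSE → pop True; no jump. Stack: []
LOAD_FAST_LOAD_FAST k,k → push 2,2. Stack: [2, 2]
BINARY_OP * → 2 * 2 = 4. Stack: [4]
STORE_FAST p → p=4. Stack: []
LOAD_CONST → push 6. Stack: [6]
LOAD_FAST p → push 4. Stack: [6, 4]
BINARY_OP + → 6 + 4 = 10. Stack: [10]
LOAD_FAST m → push 66. Stack: [10, 66]
BINARY_OP - → 10 - 66 = -56. Stack: [-56]
STORE_FAST n → n=-56. Stack: []
LOAD_FAST n → push -56. Stack: [-56]
RETURN_VALUE → return -56.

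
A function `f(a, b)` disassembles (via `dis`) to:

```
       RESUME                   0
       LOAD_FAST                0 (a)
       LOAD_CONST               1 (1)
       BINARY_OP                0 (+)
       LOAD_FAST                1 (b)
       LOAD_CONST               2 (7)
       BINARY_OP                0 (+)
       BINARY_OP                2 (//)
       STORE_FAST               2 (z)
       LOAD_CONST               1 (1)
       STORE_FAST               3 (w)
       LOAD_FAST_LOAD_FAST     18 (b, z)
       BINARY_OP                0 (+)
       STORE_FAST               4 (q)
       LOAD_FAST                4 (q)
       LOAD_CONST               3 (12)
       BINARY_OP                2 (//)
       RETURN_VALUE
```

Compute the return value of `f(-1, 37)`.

3

LOAD_FAST a → push -1. Stack: [-1]
LOAD_CONST → push 1. Stack: [-1, 1]
BINARY_OP + → -1 + 1 = 0. Stack: [0]
LOAD_FAST b → push 37. Stack: [0, 37]
LOAD_CONST → push 7. Stack: [0, 37, 7]
BINARY_OP + → 37 + 7 = 44. Stack: [0, 44]
BINARY_OP // → 0 // 44 = 0. Stack: [0]
STORE_FAST z → z=0. Stack: []
LOAD_CONST → push 1. Stack: [1]
STORE_FAST w → w=1. Stack: []
LOAD_FAST_LOAD_FAST b,z → push 37,0. Stack: [37, 0]
BINARY_OP + → 37 + 0 = 37. Stack: [37]
STORE_FAST q → q=37. Stack: []
LOAD_FAST q → push 37. Stack: [37]
LOAD_CONST → push 12. Stack: [37, 12]
BINARY_OP // → 37 // 12 = 3. Stack: [3]
RETURN_VALUE → return 3.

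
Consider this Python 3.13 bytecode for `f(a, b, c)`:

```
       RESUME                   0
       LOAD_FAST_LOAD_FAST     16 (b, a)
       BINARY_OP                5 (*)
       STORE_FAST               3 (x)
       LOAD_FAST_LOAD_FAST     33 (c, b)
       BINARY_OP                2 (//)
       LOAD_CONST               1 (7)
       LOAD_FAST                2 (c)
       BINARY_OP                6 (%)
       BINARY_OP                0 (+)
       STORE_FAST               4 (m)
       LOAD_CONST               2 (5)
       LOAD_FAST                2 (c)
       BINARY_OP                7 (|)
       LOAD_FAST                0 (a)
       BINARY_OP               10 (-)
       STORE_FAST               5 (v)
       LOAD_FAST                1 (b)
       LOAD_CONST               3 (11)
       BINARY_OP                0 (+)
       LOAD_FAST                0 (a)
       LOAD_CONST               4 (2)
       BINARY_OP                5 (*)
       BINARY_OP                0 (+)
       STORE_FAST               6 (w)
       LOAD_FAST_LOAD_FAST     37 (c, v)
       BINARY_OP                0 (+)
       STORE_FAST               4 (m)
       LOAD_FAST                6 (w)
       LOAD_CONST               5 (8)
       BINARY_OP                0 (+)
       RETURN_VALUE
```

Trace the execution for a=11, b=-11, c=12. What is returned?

30

LOAD_FAST_LOAD_FAST b,a → push -11,11. Stack: [-11, 11]
BINARY_OP * → -11 * 11 = -121. Stack: [-121]
STORE_FAST x → x=-121. Stack: []
LOAD_FAST_LOAD_FAST c,b → push 12,-11. Stack: [12, -11]
BINARY_OP // → 12 // -11 = -2. Stack: [-2]
LOAD_CONST → push 7. Stack: [-2, 7]
LOAD_FAST c → push 12. Stack: [-2, 7, 12]
BINARY_OP % → 7 % 12 = 7. Stack: [-2, 7]
BINARY_OP + → -2 + 7 = 5. Stack: [5]
STORE_FAST m → m=5. Stack: []
LOAD_CONST → push 5. Stack: [5]
LOAD_FAST c → push 12. Stack: [5, 12]
BINARY_OP | → 5 | 12 = 13. Stack: [13]
LOAD_FAST a → push 11. Stack: [13, 11]
BINARY_OP - → 13 - 11 = 2. Stack: [2]
STORE_FAST v → v=2. Stack: []
LOAD_FAST b → push -11. Stack: [-11]
LOAD_CONST → push 11. Stack: [-11, 11]
BINARY_OP + → -11 + 11 = 0. Stack: [0]
LOAD_FAST a → push 11. Stack: [0, 11]
LOAD_CONST → push 2. Stack: [0, 11, 2]
BINARY_OP * → 11 * 2 = 22. Stack: [0, 22]
BINARY_OP + → 0 + 22 = 22. Stack: [22]
STORE_FAST w → w=22. Stack: []
LOAD_FAST_LOAD_FAST c,v → push 12,2. Stack: [12, 2]
BINARY_OP + → 12 + 2 = 14. Stack: [14]
STORE_FAST m → m=14. Stack: []
LOAD_FAST w → push 22. Stack: [22]
LOAD_CONST → push 8. Stack: [22, 8]
BINARY_OP + → 22 + 8 = 30. Stack: [30]
RETURN_VALUE → return 30.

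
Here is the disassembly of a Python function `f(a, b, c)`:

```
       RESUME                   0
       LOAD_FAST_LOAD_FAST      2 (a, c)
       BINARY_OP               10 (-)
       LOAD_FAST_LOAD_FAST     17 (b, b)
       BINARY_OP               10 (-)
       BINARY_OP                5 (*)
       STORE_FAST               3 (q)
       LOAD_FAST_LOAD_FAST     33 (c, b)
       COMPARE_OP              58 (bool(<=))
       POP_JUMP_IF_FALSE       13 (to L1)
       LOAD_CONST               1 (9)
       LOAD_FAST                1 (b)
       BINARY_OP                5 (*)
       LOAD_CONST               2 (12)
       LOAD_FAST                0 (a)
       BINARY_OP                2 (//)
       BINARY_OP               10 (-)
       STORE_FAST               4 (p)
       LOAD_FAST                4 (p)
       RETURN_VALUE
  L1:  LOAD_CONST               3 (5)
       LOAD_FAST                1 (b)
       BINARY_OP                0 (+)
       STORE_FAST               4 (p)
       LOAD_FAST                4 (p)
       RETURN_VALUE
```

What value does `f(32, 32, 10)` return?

288

LOAD_FAST_LOAD_FAST a,c → push 32,10. Stack: [32, 10]
BINARY_OP - → 32 - 10 = 22. Stack: [22]
LOAD_FAST_LOAD_FAST b,b → push 32,32. Stack: [22, 32, 32]
BINARY_OP - → 32 - 32 = 0. Stack: [22, 0]
BINARY_OP * → 22 * 0 = 0. Stack: [0]
STORE_FAST q → q=0. Stack: []
LOAD_FAST_LOAD_FAST c,b → push 10,32. Stack: [10, 32]
COMPARE_OP bool(<=) → 10 vs 32 = True. Stack: [True]
POP_JUMP_IF_FALSE → pop True; no jump. Stack: []
LOAD_CONST → push 9. Stack: [9]
LOAD_FAST b → push 32. Stack: [9, 32]
BINARY_OP * → 9 * 32 = 288. Stack: [288]
LOAD_CONST → push 12. Stack: [288, 12]
LOAD_FAST a → push 32. Stack: [288, 12, 32]
BINARY_OP // → 12 // 32 = 0. Stack: [288, 0]
BINARY_OP - → 288 - 0 = 288. Stack: [288]
STORE_FAST p → p=288. Stack: []
LOAD_FAST p → push 288. Stack: [288]
RETURN_VALUE → return 288.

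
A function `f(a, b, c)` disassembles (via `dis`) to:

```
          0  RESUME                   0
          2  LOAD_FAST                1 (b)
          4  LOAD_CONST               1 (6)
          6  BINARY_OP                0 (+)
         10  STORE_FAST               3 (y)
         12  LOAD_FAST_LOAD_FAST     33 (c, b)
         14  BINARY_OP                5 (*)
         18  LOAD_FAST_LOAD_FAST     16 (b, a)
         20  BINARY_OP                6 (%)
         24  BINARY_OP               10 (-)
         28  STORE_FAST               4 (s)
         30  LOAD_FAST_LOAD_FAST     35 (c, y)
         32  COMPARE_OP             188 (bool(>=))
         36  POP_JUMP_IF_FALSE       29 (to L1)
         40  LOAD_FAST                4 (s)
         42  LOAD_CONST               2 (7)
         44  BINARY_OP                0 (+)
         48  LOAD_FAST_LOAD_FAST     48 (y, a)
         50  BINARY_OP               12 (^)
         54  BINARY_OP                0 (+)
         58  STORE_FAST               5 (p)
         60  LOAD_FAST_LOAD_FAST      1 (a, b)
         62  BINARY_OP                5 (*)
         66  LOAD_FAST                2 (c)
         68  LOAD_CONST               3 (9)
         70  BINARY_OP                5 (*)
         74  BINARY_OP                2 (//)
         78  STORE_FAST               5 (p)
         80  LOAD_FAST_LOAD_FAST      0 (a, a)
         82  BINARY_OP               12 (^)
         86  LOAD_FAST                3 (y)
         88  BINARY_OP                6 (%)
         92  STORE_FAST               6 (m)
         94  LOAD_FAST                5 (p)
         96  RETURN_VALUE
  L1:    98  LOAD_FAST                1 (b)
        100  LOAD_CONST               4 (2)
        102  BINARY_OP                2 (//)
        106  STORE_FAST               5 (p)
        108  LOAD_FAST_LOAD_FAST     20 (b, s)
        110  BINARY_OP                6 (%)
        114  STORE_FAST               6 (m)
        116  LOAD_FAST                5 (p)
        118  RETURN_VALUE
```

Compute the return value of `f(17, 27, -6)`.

LOAD_FAST b → push 27. Stack: [27]
LOAD_CONST → push 6. Stack: [27, 6]
BINARY_OP + → 27 + 6 = 33. Stack: [33]
STORE_FAST y → y=33. Stack: []
LOAD_FAST_LOAD_FAST c,b → push -6,27. Stack: [-6, 27]
BINARY_OP * → -6 * 27 = -162. Stack: [-162]
LOAD_FAST_LOAD_FAST b,a → push 27,17. Stack: [-162, 27, 17]
BINARY_OP % → 27 % 17 = 10. Stack: [-162, 10]
BINARY_OP - → -162 - 10 = -172. Stack: [-172]
STORE_FAST s → s=-172. Stack: []
LOAD_FAST_LOAD_FAST c,y → push -6,33. Stack: [-6, 33]
COMPARE_OP bool(>=) → -6 vs 33 = False. Stack: [False]
POP_JUMP_IF_FALSE → pop False; jump. Stack: []
LOAD_FAST b → push 27. Stack: [27]
LOAD_CONST → push 2. Stack: [27, 2]
BINARY_OP // → 27 // 2 = 13. Stack: [13]
STORE_FAST p → p=13. Stack: []
LOAD_FAST_LOAD_FAST b,s → push 27,-172. Stack: [27, -172]
BINARY_OP % → 27 % -172 = -145. Stack: [-145]
STORE_FAST m → m=-145. Stack: []
LOAD_FAST p → push 13. Stack: [13]
RETURN_VALUE → return 13.

13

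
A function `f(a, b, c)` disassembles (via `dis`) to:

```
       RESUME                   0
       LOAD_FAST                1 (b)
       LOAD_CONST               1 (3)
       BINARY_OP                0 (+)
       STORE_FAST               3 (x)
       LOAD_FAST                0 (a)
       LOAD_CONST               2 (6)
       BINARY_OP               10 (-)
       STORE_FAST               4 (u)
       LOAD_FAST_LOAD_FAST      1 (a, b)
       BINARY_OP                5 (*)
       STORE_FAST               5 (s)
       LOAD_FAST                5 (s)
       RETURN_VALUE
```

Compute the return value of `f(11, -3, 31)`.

-33

LOAD_FAST b → push -3. Stack: [-3]
LOAD_CONST → push 3. Stack: [-3, 3]
BINARY_OP + → -3 + 3 = 0. Stack: [0]
STORE_FAST x → x=0. Stack: []
LOAD_FAST a → push 11. Stack: [11]
LOAD_CONST → push 6. Stack: [11, 6]
BINARY_OP - → 11 - 6 = 5. Stack: [5]
STORE_FAST u → u=5. Stack: []
LOAD_FAST_LOAD_FAST a,b → push 11,-3. Stack: [11, -3]
BINARY_OP * → 11 * -3 = -33. Stack: [-33]
STORE_FAST s → s=-33. Stack: []
LOAD_FAST s → push -33. Stack: [-33]
RETURN_VALUE → return -33.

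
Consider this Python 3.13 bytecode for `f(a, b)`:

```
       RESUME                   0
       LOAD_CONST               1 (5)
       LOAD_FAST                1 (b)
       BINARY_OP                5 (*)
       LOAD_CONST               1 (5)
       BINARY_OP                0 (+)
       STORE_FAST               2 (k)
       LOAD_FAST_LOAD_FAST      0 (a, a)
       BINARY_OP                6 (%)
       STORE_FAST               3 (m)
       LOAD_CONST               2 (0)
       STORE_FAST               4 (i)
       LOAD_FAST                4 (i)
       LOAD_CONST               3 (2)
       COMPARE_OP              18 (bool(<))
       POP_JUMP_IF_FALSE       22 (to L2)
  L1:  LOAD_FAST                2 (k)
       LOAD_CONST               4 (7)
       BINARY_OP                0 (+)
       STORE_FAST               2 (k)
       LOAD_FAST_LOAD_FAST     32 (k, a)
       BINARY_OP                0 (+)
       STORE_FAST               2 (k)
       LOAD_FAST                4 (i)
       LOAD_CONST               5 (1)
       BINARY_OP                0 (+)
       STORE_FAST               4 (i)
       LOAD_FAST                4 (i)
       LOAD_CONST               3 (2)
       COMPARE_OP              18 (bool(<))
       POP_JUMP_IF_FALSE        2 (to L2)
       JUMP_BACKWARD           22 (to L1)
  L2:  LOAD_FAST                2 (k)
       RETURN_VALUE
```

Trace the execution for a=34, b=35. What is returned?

LOAD_CONST → push 5. Stack: [5]
LOAD_FAST b → push 35. Stack: [5, 35]
BINARY_OP * → 5 * 35 = 175. Stack: [175]
LOAD_CONST → push 5. Stack: [175, 5]
BINARY_OP + → 175 + 5 = 180. Stack: [180]
STORE_FAST k → k=180. Stack: []
LOAD_FAST_LOAD_FAST a,a → push 34,34. Stack: [34, 34]
BINARY_OP % → 34 % 34 = 0. Stack: [0]
STORE_FAST m → m=0. Stack: []
LOAD_CONST → push 0. Stack: [0]
STORE_FAST i → i=0. Stack: []
LOAD_FAST i → push 0. Stack: [0]
LOAD_CONST → push 2. Stack: [0, 2]
COMPARE_OP bool(<) → 0 vs 2 = True. Stack: [True]
POP_JUMP_IF_FALSE → pop True; no jump. Stack: []
LOAD_FAST k → push 180. Stack: [180]
LOAD_CONST → push 7. Stack: [180, 7]
BINARY_OP + → 180 + 7 = 187. Stack: [187]
STORE_FAST k → k=187. Stack: []
LOAD_FAST_LOAD_FAST k,a → push 187,34. Stack: [187, 34]
BINARY_OP + → 187 + 34 = 221. Stack: [221]
STORE_FAST k → k=221. Stack: []
LOAD_FAST i → push 0. Stack: [0]
LOAD_CONST → push 1. Stack: [0, 1]
BINARY_OP + → 0 + 1 = 1. Stack: [1]
STORE_FAST i → i=1. Stack: []
LOAD_FAST i → push 1. Stack: [1]
LOAD_CONST → push 2. Stack: [1, 2]
COMPARE_OP bool(<) → 1 vs 2 = True. Stack: [True]
POP_JUMP_IF_FALSE → pop True; no jump. Stack: []
LOAD_FAST k → push 221. Stack: [221]
LOAD_CONST → push 7. Stack: [221, 7]
BINARY_OP + → 221 + 7 = 228. Stack: [228]
STORE_FAST k → k=228. Stack: []
LOAD_FAST_LOAD_FAST k,a → push 228,34. Stack: [228, 34]
BINARY_OP + → 228 + 34 = 262. Stack: [262]
STORE_FAST k → k=262. Stack: []
LOAD_FAST i → push 1. Stack: [1]
LOAD_CONST → push 1. Stack: [1, 1]
BINARY_OP + → 1 + 1 = 2. Stack: [2]
STORE_FAST i → i=2. Stack: []
LOAD_FAST i → push 2. Stack: [2]
LOAD_CONST → push 2. Stack: [2, 2]
COMPARE_OP bool(<) → 2 vs 2 = False. Stack: [False]
POP_JUMP_IF_FALSE → pop False; jump. Stack: []
LOAD_FAST k → push 262. Stack: [262]
RETURN_VALUE → return 262.

262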